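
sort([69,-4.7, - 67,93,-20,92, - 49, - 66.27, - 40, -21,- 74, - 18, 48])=[ - 74, - 67,-66.27, - 49, - 40, - 21, - 20 ,  -  18, - 4.7,48,69,  92,93]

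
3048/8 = 381  =  381.00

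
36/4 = 9 = 9.00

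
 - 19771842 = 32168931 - 51940773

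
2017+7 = 2024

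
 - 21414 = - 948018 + 926604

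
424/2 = 212 = 212.00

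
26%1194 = 26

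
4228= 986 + 3242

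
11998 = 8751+3247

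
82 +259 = 341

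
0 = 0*70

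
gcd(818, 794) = 2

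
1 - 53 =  - 52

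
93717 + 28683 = 122400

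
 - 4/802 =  - 1 + 399/401 =- 0.00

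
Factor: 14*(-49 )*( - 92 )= 63112 = 2^3 * 7^3*23^1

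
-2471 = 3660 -6131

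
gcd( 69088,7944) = 8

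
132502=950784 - 818282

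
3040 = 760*4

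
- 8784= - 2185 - 6599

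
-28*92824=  - 2599072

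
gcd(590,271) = 1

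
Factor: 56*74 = 2^4*7^1 * 37^1 = 4144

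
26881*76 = 2042956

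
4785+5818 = 10603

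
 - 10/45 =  - 2/9 = - 0.22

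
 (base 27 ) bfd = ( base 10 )8437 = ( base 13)3AC0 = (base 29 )a0r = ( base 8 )20365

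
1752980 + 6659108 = 8412088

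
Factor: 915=3^1 * 5^1*61^1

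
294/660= 49/110 = 0.45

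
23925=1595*15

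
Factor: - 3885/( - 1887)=5^1*7^1*  17^ ( - 1)  =  35/17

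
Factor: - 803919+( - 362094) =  - 3^2* 17^1 * 7621^1 = - 1166013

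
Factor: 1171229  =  23^1*50923^1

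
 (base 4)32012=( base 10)902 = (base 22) 1j0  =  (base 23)1g5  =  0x386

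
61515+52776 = 114291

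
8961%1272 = 57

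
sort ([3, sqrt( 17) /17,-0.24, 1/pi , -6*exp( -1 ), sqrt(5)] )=[-6*exp( - 1), - 0.24, sqrt( 17)/17 , 1/pi, sqrt ( 5 ),3] 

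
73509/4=18377+1/4 = 18377.25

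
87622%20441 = 5858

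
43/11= 3+10/11 = 3.91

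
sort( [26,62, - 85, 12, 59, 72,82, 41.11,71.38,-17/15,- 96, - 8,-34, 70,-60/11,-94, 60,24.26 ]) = [ - 96, - 94, - 85,-34,  -  8, - 60/11,-17/15,12, 24.26,26, 41.11  ,  59, 60,62, 70,71.38, 72,  82]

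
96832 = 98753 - 1921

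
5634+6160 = 11794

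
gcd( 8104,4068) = 4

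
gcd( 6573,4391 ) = 1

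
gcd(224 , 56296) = 8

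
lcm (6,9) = 18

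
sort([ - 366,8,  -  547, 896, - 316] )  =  [-547, - 366, - 316,8,  896 ] 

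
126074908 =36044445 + 90030463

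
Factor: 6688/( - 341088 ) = -3^(-1) * 17^(- 1 ) = -1/51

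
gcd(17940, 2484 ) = 276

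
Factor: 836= 2^2*11^1*19^1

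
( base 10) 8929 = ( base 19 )15di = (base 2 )10001011100001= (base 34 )7ol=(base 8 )21341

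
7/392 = 1/56 = 0.02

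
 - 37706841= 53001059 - 90707900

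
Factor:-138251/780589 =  - 17^( - 2)* 37^( - 1) * 73^( - 1)*138251^1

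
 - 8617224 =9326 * ( - 924)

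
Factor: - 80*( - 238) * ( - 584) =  - 11119360= - 2^8*5^1*7^1 *17^1*73^1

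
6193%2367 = 1459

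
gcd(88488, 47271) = 3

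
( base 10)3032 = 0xbd8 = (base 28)3O8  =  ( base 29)3HG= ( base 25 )4l7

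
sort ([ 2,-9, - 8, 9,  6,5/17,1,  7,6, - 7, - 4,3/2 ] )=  [ - 9, - 8, - 7,-4,  5/17,1,3/2, 2,  6,6,7,9]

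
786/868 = 393/434 = 0.91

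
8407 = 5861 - - 2546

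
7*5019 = 35133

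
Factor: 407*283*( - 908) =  - 104584348 = - 2^2*11^1*37^1 * 227^1*283^1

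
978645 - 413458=565187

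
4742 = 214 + 4528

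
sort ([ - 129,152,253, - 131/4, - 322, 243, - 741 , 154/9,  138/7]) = [ - 741, - 322, - 129, - 131/4, 154/9, 138/7,152, 243, 253]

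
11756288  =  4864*2417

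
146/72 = 73/36 = 2.03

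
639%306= 27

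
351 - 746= - 395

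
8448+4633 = 13081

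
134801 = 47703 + 87098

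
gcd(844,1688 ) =844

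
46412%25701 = 20711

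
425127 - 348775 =76352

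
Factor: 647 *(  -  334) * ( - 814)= 2^2*11^1 * 37^1*167^1 * 647^1 = 175903772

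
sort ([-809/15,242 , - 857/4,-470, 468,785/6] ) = [-470, - 857/4, -809/15,785/6,242,468 ]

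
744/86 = 8+28/43 = 8.65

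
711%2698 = 711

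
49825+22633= 72458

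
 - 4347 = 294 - 4641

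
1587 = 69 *23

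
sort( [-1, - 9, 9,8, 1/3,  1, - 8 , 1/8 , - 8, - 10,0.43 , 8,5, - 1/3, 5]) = [ - 10, - 9, - 8, - 8, - 1, - 1/3,1/8,1/3,0.43 , 1,5,5, 8  ,  8, 9] 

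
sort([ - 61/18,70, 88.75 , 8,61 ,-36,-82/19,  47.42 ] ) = [ - 36 , - 82/19, - 61/18, 8,47.42,  61, 70,88.75 ]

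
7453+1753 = 9206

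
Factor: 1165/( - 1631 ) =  -5^1*7^(  -  1) = - 5/7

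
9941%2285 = 801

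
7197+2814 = 10011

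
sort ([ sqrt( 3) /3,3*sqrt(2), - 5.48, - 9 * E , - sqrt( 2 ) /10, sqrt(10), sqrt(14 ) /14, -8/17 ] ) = [ - 9*E,-5.48, - 8/17, - sqrt (2 ) /10,sqrt (14 )/14,sqrt( 3) /3, sqrt (10),  3*sqrt( 2)]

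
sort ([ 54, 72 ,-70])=[  -  70, 54, 72]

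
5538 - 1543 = 3995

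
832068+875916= 1707984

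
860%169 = 15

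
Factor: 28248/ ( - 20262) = -2^2*107^1*307^( - 1) = -428/307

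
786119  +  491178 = 1277297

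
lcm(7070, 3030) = 21210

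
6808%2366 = 2076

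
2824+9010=11834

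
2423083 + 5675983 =8099066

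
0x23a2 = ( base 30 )a42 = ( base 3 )110111212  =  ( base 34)7ua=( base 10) 9122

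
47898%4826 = 4464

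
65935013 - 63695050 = 2239963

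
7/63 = 1/9= 0.11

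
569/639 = 569/639= 0.89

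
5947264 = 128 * 46463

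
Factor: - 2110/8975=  - 2^1 * 5^( - 1)*211^1 *359^( - 1)=- 422/1795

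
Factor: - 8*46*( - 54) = 2^5*3^3*23^1 = 19872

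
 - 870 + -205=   -  1075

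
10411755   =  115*90537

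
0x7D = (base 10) 125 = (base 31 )41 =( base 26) 4L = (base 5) 1000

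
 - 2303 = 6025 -8328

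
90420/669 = 135 + 35/223 =135.16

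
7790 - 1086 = 6704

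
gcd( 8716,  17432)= 8716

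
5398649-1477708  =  3920941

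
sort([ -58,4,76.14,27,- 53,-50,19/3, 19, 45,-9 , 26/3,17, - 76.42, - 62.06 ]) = [  -  76.42,-62.06,  -  58,-53,  -  50,  -  9, 4,19/3,26/3,17,19, 27,45,76.14 ]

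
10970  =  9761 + 1209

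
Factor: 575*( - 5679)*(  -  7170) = 2^1*3^3*5^3*23^1 * 239^1*631^1 = 23413097250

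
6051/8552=6051/8552 =0.71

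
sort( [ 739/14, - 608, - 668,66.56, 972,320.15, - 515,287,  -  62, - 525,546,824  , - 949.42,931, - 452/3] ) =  [ - 949.42 , - 668, - 608, - 525,-515, - 452/3,-62, 739/14 , 66.56, 287,320.15,546,824,931, 972 ]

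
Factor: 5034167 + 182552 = 5216719 = 2153^1*2423^1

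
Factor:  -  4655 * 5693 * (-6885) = 3^4*5^2 * 7^2*17^1* 19^1*5693^1 = 182458799775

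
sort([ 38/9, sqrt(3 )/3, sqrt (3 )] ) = [ sqrt(3 ) /3,sqrt(3 ), 38/9 ]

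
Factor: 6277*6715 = 42150055 = 5^1*17^1*  79^1*6277^1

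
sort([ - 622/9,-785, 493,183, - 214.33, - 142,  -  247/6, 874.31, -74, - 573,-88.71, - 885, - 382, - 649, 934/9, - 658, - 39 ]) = [ - 885, - 785, - 658, - 649, - 573,  -  382, - 214.33, - 142, - 88.71,  -  74, - 622/9, - 247/6, - 39, 934/9, 183, 493, 874.31 ]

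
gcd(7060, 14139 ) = 1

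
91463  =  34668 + 56795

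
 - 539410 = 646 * ( - 835)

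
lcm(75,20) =300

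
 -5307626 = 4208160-9515786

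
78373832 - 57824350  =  20549482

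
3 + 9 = 12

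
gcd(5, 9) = 1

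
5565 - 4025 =1540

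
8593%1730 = 1673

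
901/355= 901/355= 2.54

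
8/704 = 1/88= 0.01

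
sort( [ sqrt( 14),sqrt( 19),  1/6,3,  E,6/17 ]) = [1/6,  6/17, E, 3,sqrt( 14 ), sqrt( 19) ]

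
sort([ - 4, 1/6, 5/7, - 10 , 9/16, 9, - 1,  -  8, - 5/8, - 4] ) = [ - 10, - 8, - 4, - 4, - 1, - 5/8, 1/6,9/16,5/7, 9]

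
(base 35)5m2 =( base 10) 6897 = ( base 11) 5200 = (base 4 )1223301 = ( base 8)15361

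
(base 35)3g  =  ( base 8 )171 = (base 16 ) 79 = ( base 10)121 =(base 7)232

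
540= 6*90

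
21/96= 7/32 =0.22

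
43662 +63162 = 106824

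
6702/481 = 6702/481 = 13.93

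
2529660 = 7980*317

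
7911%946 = 343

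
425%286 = 139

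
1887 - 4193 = -2306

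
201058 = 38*5291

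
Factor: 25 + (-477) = -2^2*113^1 = - 452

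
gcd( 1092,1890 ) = 42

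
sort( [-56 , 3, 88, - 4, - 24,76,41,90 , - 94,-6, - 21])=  [ - 94,  -  56,  -  24 , - 21,- 6, - 4, 3,  41,76,88, 90 ]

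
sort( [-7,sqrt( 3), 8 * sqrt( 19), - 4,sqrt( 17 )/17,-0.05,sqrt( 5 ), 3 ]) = [-7 ,  -  4,-0.05,sqrt (17 )/17, sqrt( 3),sqrt( 5), 3,8*sqrt( 19) ]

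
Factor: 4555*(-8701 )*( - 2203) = 87311620165  =  5^1 *7^1*11^1*113^1*911^1*2203^1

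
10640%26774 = 10640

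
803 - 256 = 547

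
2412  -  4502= - 2090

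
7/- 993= - 1 +986/993 = - 0.01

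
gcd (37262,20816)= 2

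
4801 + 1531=6332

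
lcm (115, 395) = 9085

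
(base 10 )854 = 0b1101010110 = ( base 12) 5b2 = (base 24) 1be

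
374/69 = 374/69 = 5.42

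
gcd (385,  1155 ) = 385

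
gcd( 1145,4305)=5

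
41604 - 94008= - 52404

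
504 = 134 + 370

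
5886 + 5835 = 11721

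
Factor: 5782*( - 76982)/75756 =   -  3^( - 1)*7^2*61^1*107^( - 1 )*631^1  =  - 1886059/321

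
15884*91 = 1445444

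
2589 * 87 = 225243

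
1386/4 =346 + 1/2  =  346.50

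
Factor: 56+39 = 5^1 * 19^1= 95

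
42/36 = 7/6 =1.17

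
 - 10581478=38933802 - 49515280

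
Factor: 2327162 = 2^1*1163581^1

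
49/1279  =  49/1279 = 0.04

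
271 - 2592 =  - 2321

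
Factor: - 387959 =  - 11^1*13^1*2713^1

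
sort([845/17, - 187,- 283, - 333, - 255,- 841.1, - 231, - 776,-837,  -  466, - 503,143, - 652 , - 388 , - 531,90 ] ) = [  -  841.1, - 837, - 776 , - 652, - 531, - 503, - 466, - 388,  -  333, - 283, - 255, - 231, - 187,845/17, 90,143 ] 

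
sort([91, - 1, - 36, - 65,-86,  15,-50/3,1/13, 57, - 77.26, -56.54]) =[-86, - 77.26, - 65, - 56.54,-36, - 50/3, - 1, 1/13, 15,  57,  91]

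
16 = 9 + 7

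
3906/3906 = 1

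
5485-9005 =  - 3520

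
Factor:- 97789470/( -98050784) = 48894735/49025392 = 2^( -4)*3^1*5^1*13^( - 1 )  *235699^ ( - 1 )*3259649^1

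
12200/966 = 12 + 304/483 = 12.63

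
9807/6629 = 1 + 454/947 =1.48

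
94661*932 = 88224052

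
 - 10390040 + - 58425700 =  - 68815740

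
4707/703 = 6 + 489/703=6.70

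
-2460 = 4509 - 6969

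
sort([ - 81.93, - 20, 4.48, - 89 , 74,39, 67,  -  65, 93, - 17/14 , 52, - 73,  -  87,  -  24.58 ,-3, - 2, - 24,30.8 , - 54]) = [ - 89, - 87,  -  81.93, - 73, - 65,  -  54,  -  24.58,-24, - 20,-3,  -  2,-17/14,4.48,30.8, 39,52,67 , 74,93] 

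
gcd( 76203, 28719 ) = 9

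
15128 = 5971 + 9157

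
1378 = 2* 689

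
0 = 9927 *0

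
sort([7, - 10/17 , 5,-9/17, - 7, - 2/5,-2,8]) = [ - 7, - 2, - 10/17, - 9/17,  -  2/5,5 , 7, 8]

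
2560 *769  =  1968640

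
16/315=16/315 = 0.05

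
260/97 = 260/97=2.68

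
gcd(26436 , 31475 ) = 1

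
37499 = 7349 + 30150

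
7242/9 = 804  +  2/3 = 804.67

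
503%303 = 200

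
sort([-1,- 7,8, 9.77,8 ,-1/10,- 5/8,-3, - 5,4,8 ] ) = [ - 7, - 5,-3, - 1, -5/8, - 1/10, 4, 8,  8,8,9.77 ]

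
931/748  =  1+183/748 = 1.24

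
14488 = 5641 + 8847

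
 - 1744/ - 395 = 4  +  164/395   =  4.42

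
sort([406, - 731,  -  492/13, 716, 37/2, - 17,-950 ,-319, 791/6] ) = [ - 950, - 731 ,- 319,- 492/13,-17 , 37/2, 791/6,  406,716]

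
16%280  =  16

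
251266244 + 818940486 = 1070206730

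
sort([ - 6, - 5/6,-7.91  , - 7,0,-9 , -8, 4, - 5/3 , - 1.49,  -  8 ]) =[-9, - 8 ,-8,-7.91, - 7, - 6, - 5/3, - 1.49, - 5/6,  0, 4] 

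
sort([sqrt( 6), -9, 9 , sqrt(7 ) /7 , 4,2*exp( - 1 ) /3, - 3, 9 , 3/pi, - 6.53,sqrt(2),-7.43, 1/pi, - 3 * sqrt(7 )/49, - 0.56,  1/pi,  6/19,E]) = [ - 9, - 7.43, - 6.53, - 3 , - 0.56, - 3*sqrt(7) /49,2*exp ( -1)/3,6/19,1/pi, 1/pi, sqrt(7) /7,  3/pi, sqrt( 2),  sqrt( 6 ), E,4, 9, 9 ]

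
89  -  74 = 15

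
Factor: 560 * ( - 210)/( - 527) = 117600/527= 2^5*3^1*5^2*7^2  *17^( - 1) * 31^ (  -  1)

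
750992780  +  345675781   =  1096668561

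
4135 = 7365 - 3230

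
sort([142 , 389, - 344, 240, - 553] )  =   [-553 , - 344,142,240,389 ]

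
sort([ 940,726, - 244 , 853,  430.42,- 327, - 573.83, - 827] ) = [ - 827,-573.83 , - 327 , - 244,430.42,726,853,940 ]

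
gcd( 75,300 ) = 75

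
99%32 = 3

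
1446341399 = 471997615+974343784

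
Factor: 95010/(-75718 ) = -47505/37859 =-3^1*5^1*17^( - 2)*131^(-1 )*3167^1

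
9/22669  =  9/22669 = 0.00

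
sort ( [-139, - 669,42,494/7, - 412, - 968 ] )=[- 968, - 669, - 412, - 139,42,494/7]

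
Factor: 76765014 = 2^1*3^2*1847^1*2309^1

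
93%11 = 5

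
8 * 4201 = 33608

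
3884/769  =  3884/769 = 5.05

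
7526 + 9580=17106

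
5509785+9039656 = 14549441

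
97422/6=16237 = 16237.00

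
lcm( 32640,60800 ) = 3100800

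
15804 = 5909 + 9895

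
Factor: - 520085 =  -5^1*41^1 * 43^1*59^1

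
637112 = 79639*8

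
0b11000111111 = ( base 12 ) b13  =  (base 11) 1224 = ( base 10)1599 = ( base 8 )3077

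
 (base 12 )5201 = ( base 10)8929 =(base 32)8N1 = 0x22e1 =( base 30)9RJ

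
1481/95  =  1481/95 = 15.59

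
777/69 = 259/23 = 11.26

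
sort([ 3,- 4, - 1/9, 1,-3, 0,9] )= [ - 4,-3, - 1/9,0, 1,3, 9 ]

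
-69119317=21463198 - 90582515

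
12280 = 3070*4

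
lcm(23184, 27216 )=625968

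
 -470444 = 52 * ( - 9047)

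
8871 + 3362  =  12233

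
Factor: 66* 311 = 2^1*3^1 * 11^1*311^1 = 20526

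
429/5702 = 429/5702 = 0.08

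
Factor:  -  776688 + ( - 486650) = -2^1*17^1 * 73^1*509^1 = - 1263338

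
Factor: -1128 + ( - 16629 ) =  - 17757  =  -3^2*1973^1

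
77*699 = 53823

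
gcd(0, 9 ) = 9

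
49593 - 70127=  - 20534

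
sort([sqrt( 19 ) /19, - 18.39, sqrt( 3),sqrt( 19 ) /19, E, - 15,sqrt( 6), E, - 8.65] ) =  [-18.39 , - 15,-8.65,sqrt(19 ) /19,sqrt(19)/19,sqrt(3 ), sqrt (6),  E,E ]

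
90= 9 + 81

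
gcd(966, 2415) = 483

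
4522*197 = 890834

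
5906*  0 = 0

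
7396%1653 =784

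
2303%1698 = 605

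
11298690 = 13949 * 810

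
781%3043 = 781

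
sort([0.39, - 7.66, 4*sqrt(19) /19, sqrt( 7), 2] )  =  [ - 7.66, 0.39 , 4*sqrt(19 ) /19,2,sqrt( 7 )]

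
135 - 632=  - 497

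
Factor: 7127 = 7127^1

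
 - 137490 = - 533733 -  - 396243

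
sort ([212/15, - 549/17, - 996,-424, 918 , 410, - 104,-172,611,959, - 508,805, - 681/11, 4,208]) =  [ - 996,-508,-424, - 172, - 104,- 681/11,-549/17 , 4, 212/15,208,410,611,805,918,959]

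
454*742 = 336868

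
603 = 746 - 143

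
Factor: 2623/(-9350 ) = - 2^( - 1)*5^( - 2)*11^ (-1) *17^(-1)*43^1 * 61^1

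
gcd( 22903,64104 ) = 1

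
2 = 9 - 7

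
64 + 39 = 103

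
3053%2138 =915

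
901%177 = 16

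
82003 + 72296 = 154299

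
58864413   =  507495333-448630920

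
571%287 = 284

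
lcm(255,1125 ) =19125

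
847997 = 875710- 27713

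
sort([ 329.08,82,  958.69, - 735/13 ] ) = [ - 735/13,  82,329.08,958.69 ] 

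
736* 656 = 482816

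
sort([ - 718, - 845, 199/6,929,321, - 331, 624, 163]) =[-845, - 718, - 331, 199/6,163,321 , 624, 929]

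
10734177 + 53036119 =63770296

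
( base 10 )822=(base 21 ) 1I3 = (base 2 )1100110110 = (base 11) 688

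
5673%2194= 1285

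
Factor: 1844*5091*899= 2^2 * 3^1*29^1*31^1*461^1*1697^1 = 8439635796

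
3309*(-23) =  - 76107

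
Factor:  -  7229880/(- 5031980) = 2^1*3^2*7^1 * 19^1 *151^1*311^( - 1)*809^( - 1) = 361494/251599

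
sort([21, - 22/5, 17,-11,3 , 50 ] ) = [  -  11, - 22/5, 3,17, 21,  50] 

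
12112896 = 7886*1536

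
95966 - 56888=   39078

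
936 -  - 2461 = 3397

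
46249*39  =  1803711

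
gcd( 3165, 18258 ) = 3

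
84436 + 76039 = 160475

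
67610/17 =67610/17 = 3977.06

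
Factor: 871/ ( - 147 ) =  - 3^ (  -  1 )*7^( - 2)*13^1*67^1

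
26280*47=1235160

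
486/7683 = 162/2561 = 0.06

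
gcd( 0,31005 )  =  31005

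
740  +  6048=6788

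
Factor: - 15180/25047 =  - 20/33 = -2^2*3^( - 1 )*5^1*11^(  -  1)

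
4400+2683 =7083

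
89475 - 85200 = 4275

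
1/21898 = 1/21898= 0.00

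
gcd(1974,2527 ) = 7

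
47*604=28388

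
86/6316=43/3158 = 0.01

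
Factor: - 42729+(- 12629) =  - 55358 = -2^1*89^1 *311^1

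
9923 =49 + 9874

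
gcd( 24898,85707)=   1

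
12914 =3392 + 9522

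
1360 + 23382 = 24742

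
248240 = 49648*5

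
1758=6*293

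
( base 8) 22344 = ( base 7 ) 36351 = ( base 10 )9444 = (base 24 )g9c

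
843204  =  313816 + 529388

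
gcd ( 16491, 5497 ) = 5497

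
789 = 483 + 306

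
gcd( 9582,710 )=2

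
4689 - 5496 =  - 807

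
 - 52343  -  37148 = -89491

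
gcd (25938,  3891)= 3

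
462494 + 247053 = 709547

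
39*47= 1833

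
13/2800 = 13/2800 = 0.00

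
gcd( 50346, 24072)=6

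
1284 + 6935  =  8219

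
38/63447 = 38/63447 = 0.00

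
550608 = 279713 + 270895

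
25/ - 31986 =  - 25/31986 = - 0.00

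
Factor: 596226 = 2^1 *3^1*99371^1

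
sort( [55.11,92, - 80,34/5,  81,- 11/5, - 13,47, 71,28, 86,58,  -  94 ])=[ - 94,-80, - 13,- 11/5,34/5,28, 47 , 55.11,58, 71,81,  86,92 ]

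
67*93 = 6231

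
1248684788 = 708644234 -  - 540040554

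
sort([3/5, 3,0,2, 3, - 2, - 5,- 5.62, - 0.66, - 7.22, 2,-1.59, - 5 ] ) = [ - 7.22, - 5.62, - 5,  -  5, - 2, - 1.59,  -  0.66,0, 3/5, 2, 2 , 3,  3 ] 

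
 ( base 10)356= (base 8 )544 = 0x164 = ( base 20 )HG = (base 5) 2411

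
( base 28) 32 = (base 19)4A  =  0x56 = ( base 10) 86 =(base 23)3h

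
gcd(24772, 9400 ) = 4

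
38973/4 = 38973/4 = 9743.25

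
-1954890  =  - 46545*42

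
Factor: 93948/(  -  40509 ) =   -  31316/13503 = - 2^2*3^(-1 )*7^(-1 ) *643^( -1 )*7829^1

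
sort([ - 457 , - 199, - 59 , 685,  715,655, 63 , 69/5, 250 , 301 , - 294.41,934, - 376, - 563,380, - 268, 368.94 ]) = [ - 563,-457,- 376, - 294.41, - 268, - 199, - 59, 69/5, 63, 250,301 , 368.94,380,  655, 685,715 , 934 ]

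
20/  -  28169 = -1 + 28149/28169 = -  0.00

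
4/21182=2/10591  =  0.00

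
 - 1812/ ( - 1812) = 1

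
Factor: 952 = 2^3*7^1*17^1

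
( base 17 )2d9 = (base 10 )808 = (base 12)574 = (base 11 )675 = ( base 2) 1100101000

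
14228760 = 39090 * 364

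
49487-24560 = 24927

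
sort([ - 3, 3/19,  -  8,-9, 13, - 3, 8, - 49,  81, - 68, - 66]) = [  -  68, - 66, - 49, - 9,-8, - 3, - 3,3/19,  8,13, 81 ]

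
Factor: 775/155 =5 = 5^1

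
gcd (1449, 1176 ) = 21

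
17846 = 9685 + 8161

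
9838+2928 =12766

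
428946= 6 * 71491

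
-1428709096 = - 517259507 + -911449589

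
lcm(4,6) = 12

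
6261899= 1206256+5055643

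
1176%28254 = 1176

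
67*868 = 58156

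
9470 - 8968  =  502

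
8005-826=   7179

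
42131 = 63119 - 20988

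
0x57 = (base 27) 36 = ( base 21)43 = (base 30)2r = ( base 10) 87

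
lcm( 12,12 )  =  12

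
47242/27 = 47242/27 = 1749.70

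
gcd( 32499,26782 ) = 1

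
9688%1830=538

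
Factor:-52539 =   -  3^1*83^1*211^1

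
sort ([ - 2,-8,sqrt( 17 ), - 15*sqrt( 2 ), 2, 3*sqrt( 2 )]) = [ - 15*sqrt( 2 ),-8, - 2, 2,sqrt(17 ), 3*sqrt(2) ]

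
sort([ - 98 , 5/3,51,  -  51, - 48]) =[ - 98, - 51, - 48, 5/3 , 51 ] 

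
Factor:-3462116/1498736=- 2^(- 2 )*7^1*47^( - 1)*61^1*1993^(-1 )*2027^1 = - 865529/374684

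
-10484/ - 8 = 1310 + 1/2= 1310.50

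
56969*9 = 512721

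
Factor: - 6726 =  - 2^1 * 3^1*19^1*59^1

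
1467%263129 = 1467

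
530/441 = 530/441= 1.20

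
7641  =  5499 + 2142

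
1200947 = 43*27929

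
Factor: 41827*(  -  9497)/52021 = - 151^1*277^1*9497^1*52021^(-1) = - 397231019/52021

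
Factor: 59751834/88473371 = 2^1*3^1*7^( - 2)*1805579^( - 1)*9958639^1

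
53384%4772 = 892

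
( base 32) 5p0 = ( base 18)104g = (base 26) 8ji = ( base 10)5920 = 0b1011100100000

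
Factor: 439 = 439^1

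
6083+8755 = 14838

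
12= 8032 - 8020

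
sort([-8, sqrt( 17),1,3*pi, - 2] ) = [-8, - 2,1, sqrt( 17),3*pi]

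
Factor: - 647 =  - 647^1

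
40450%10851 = 7897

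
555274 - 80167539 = - 79612265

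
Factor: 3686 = 2^1 *19^1*97^1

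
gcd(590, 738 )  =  2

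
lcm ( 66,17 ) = 1122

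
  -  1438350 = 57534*( - 25) 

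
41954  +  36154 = 78108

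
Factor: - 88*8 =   -  704 = - 2^6*11^1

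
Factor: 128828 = 2^2*7^1*43^1* 107^1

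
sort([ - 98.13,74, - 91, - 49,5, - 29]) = [ - 98.13, - 91,  -  49,-29,5,74]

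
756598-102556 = 654042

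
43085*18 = 775530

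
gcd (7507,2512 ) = 1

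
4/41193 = 4/41193 = 0.00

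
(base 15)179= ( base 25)de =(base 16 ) 153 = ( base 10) 339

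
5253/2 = 5253/2 = 2626.50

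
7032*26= 182832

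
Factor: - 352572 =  - 2^2*3^1*11^1 * 2671^1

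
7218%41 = 2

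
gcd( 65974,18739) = 1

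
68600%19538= 9986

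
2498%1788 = 710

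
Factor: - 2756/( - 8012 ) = 13^1*53^1 * 2003^(-1) =689/2003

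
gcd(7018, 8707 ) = 1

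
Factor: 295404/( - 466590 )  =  -478/755 = - 2^1*5^ ( - 1 ) * 151^( - 1) * 239^1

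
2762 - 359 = 2403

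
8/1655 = 8/1655=0.00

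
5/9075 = 1/1815 =0.00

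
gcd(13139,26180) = 7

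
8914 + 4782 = 13696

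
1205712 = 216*5582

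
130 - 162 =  - 32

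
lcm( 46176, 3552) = 46176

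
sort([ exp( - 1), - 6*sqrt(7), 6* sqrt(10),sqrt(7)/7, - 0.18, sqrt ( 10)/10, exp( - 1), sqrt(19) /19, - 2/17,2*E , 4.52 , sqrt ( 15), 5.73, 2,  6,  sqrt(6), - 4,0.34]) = [ - 6*sqrt(7) , - 4 , - 0.18 , - 2/17, sqrt (19) /19,sqrt(10 )/10, 0.34, exp( - 1), exp( - 1), sqrt (7)/7, 2, sqrt(6), sqrt( 15), 4.52,2*E, 5.73,6 , 6 * sqrt( 10)]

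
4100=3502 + 598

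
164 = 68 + 96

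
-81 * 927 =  - 75087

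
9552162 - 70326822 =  - 60774660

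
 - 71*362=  - 25702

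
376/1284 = 94/321=0.29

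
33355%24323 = 9032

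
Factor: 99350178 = 2^1 * 3^1*191^1*86693^1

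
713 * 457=325841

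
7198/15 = 479 + 13/15 = 479.87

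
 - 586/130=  - 5+32/65 = -4.51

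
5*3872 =19360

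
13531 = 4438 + 9093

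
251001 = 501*501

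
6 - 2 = 4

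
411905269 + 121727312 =533632581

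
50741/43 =1180 + 1/43 = 1180.02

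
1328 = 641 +687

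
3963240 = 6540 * 606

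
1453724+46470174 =47923898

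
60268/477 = 60268/477 =126.35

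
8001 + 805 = 8806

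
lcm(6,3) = 6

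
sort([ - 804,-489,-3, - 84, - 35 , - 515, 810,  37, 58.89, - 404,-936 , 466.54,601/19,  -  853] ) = [ - 936,- 853,  -  804, -515,-489, - 404,  -  84, - 35, - 3,601/19,37,58.89, 466.54,810 ] 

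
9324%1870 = 1844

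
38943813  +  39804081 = 78747894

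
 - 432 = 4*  ( - 108) 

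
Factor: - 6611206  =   - 2^1*7^1 * 181^1*2609^1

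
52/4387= 52/4387 = 0.01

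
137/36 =3 + 29/36 = 3.81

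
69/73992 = 23/24664 = 0.00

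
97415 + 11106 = 108521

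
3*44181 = 132543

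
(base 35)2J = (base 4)1121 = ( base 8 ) 131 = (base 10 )89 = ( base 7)155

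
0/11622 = 0 =0.00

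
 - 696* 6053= - 4212888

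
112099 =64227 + 47872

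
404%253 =151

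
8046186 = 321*25066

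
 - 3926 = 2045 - 5971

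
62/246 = 31/123 = 0.25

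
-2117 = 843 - 2960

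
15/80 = 3/16 = 0.19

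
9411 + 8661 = 18072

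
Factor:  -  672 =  - 2^5*3^1*7^1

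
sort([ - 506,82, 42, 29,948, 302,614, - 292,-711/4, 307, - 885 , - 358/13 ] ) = [ - 885, - 506 , - 292, - 711/4 , - 358/13,29 , 42, 82, 302, 307, 614, 948 ] 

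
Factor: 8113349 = 8113349^1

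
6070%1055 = 795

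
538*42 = 22596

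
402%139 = 124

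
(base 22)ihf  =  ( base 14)3461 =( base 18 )1A1B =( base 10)9101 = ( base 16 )238d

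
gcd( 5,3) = 1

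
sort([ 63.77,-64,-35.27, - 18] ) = [  -  64,  -  35.27, - 18, 63.77]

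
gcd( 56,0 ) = 56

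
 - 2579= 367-2946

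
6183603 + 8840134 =15023737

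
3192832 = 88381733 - 85188901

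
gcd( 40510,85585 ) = 5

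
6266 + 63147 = 69413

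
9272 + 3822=13094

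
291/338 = 291/338 = 0.86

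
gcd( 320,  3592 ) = 8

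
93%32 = 29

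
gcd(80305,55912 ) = 1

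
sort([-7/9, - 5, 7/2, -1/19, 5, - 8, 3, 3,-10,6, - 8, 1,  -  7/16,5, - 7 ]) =[ - 10 , - 8, - 8, - 7,  -  5, - 7/9, - 7/16, - 1/19,1,3,3,7/2 , 5,5, 6]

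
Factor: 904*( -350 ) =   -  316400 = -2^4 * 5^2*7^1*113^1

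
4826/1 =4826 = 4826.00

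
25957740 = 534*48610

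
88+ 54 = 142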